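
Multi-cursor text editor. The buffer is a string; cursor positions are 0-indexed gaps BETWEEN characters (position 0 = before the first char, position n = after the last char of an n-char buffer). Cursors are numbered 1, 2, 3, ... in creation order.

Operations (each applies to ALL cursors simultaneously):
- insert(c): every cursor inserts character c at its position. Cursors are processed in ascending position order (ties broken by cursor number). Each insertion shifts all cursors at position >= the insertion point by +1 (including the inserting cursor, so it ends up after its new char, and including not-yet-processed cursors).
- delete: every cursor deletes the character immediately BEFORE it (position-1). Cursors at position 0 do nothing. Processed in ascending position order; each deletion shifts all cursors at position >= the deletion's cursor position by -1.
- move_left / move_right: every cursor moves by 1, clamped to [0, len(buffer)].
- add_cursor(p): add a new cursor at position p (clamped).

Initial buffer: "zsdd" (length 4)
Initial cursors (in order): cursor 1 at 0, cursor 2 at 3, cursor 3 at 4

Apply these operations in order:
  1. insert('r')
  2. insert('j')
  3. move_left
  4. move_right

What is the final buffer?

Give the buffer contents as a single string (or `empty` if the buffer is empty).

After op 1 (insert('r')): buffer="rzsdrdr" (len 7), cursors c1@1 c2@5 c3@7, authorship 1...2.3
After op 2 (insert('j')): buffer="rjzsdrjdrj" (len 10), cursors c1@2 c2@7 c3@10, authorship 11...22.33
After op 3 (move_left): buffer="rjzsdrjdrj" (len 10), cursors c1@1 c2@6 c3@9, authorship 11...22.33
After op 4 (move_right): buffer="rjzsdrjdrj" (len 10), cursors c1@2 c2@7 c3@10, authorship 11...22.33

Answer: rjzsdrjdrj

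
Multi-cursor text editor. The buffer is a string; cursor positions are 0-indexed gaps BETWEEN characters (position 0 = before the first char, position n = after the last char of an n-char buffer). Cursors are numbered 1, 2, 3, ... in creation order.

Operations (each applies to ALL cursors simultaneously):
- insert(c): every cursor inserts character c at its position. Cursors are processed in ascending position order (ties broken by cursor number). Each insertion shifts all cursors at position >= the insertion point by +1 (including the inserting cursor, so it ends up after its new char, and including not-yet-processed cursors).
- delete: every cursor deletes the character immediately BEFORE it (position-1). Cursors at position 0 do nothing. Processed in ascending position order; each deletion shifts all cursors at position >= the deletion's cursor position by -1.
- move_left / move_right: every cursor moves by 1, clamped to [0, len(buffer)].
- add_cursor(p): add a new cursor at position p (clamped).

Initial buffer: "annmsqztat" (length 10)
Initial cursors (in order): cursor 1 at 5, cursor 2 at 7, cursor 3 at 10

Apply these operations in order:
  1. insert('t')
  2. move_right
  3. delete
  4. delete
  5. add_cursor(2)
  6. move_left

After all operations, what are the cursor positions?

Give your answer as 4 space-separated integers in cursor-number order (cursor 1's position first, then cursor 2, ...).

After op 1 (insert('t')): buffer="annmstqzttatt" (len 13), cursors c1@6 c2@9 c3@13, authorship .....1..2...3
After op 2 (move_right): buffer="annmstqzttatt" (len 13), cursors c1@7 c2@10 c3@13, authorship .....1..2...3
After op 3 (delete): buffer="annmstztat" (len 10), cursors c1@6 c2@8 c3@10, authorship .....1.2..
After op 4 (delete): buffer="annmsza" (len 7), cursors c1@5 c2@6 c3@7, authorship .......
After op 5 (add_cursor(2)): buffer="annmsza" (len 7), cursors c4@2 c1@5 c2@6 c3@7, authorship .......
After op 6 (move_left): buffer="annmsza" (len 7), cursors c4@1 c1@4 c2@5 c3@6, authorship .......

Answer: 4 5 6 1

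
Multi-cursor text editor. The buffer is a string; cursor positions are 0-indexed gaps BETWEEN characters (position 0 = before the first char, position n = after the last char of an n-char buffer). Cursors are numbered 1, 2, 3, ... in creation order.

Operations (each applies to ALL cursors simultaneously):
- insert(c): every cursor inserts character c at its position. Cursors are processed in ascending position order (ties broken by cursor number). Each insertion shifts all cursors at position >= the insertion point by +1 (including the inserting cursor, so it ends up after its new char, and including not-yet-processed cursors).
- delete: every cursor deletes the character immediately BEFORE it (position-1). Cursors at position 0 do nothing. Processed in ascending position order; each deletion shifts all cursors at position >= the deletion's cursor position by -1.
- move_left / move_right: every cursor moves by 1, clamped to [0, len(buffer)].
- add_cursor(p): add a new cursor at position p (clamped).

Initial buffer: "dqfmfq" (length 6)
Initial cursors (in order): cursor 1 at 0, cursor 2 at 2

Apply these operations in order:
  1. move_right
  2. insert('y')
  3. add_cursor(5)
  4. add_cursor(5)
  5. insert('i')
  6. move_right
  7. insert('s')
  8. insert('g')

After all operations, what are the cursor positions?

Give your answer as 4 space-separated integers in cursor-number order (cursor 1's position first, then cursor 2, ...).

After op 1 (move_right): buffer="dqfmfq" (len 6), cursors c1@1 c2@3, authorship ......
After op 2 (insert('y')): buffer="dyqfymfq" (len 8), cursors c1@2 c2@5, authorship .1..2...
After op 3 (add_cursor(5)): buffer="dyqfymfq" (len 8), cursors c1@2 c2@5 c3@5, authorship .1..2...
After op 4 (add_cursor(5)): buffer="dyqfymfq" (len 8), cursors c1@2 c2@5 c3@5 c4@5, authorship .1..2...
After op 5 (insert('i')): buffer="dyiqfyiiimfq" (len 12), cursors c1@3 c2@9 c3@9 c4@9, authorship .11..2234...
After op 6 (move_right): buffer="dyiqfyiiimfq" (len 12), cursors c1@4 c2@10 c3@10 c4@10, authorship .11..2234...
After op 7 (insert('s')): buffer="dyiqsfyiiimsssfq" (len 16), cursors c1@5 c2@14 c3@14 c4@14, authorship .11.1.2234.234..
After op 8 (insert('g')): buffer="dyiqsgfyiiimsssgggfq" (len 20), cursors c1@6 c2@18 c3@18 c4@18, authorship .11.11.2234.234234..

Answer: 6 18 18 18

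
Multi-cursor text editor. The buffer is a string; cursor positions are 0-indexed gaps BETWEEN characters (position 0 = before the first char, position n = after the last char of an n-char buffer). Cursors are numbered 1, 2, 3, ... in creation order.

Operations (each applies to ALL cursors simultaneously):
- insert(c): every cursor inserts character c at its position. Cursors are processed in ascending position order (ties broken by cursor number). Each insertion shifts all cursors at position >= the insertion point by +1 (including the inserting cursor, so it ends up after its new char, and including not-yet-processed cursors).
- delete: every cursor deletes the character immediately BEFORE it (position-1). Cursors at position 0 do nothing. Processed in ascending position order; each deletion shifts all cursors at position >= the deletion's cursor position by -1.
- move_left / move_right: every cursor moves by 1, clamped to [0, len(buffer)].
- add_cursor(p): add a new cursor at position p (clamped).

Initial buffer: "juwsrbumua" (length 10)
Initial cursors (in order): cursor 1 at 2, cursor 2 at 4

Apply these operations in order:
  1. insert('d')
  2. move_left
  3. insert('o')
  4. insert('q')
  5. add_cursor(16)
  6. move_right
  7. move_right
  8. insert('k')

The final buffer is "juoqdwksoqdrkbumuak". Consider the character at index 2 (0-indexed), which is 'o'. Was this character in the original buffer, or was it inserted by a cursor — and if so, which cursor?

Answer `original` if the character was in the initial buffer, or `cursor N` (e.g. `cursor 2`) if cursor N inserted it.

Answer: cursor 1

Derivation:
After op 1 (insert('d')): buffer="judwsdrbumua" (len 12), cursors c1@3 c2@6, authorship ..1..2......
After op 2 (move_left): buffer="judwsdrbumua" (len 12), cursors c1@2 c2@5, authorship ..1..2......
After op 3 (insert('o')): buffer="juodwsodrbumua" (len 14), cursors c1@3 c2@7, authorship ..11..22......
After op 4 (insert('q')): buffer="juoqdwsoqdrbumua" (len 16), cursors c1@4 c2@9, authorship ..111..222......
After op 5 (add_cursor(16)): buffer="juoqdwsoqdrbumua" (len 16), cursors c1@4 c2@9 c3@16, authorship ..111..222......
After op 6 (move_right): buffer="juoqdwsoqdrbumua" (len 16), cursors c1@5 c2@10 c3@16, authorship ..111..222......
After op 7 (move_right): buffer="juoqdwsoqdrbumua" (len 16), cursors c1@6 c2@11 c3@16, authorship ..111..222......
After op 8 (insert('k')): buffer="juoqdwksoqdrkbumuak" (len 19), cursors c1@7 c2@13 c3@19, authorship ..111.1.222.2.....3
Authorship (.=original, N=cursor N): . . 1 1 1 . 1 . 2 2 2 . 2 . . . . . 3
Index 2: author = 1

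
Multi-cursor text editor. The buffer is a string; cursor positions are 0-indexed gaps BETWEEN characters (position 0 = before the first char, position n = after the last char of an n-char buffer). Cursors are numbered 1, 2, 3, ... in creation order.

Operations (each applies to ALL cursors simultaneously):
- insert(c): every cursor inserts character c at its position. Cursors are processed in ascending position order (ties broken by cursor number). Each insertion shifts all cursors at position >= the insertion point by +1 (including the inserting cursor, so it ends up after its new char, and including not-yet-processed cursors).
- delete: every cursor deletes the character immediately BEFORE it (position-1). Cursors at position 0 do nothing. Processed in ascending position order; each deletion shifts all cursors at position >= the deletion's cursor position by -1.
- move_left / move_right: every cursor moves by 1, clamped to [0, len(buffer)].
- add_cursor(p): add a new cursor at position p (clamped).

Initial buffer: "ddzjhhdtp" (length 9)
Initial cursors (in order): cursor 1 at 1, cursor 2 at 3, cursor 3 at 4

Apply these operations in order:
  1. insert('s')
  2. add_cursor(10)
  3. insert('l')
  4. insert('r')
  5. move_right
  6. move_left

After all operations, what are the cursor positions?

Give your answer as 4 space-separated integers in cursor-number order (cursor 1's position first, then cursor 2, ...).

After op 1 (insert('s')): buffer="dsdzsjshhdtp" (len 12), cursors c1@2 c2@5 c3@7, authorship .1..2.3.....
After op 2 (add_cursor(10)): buffer="dsdzsjshhdtp" (len 12), cursors c1@2 c2@5 c3@7 c4@10, authorship .1..2.3.....
After op 3 (insert('l')): buffer="dsldzsljslhhdltp" (len 16), cursors c1@3 c2@7 c3@10 c4@14, authorship .11..22.33...4..
After op 4 (insert('r')): buffer="dslrdzslrjslrhhdlrtp" (len 20), cursors c1@4 c2@9 c3@13 c4@18, authorship .111..222.333...44..
After op 5 (move_right): buffer="dslrdzslrjslrhhdlrtp" (len 20), cursors c1@5 c2@10 c3@14 c4@19, authorship .111..222.333...44..
After op 6 (move_left): buffer="dslrdzslrjslrhhdlrtp" (len 20), cursors c1@4 c2@9 c3@13 c4@18, authorship .111..222.333...44..

Answer: 4 9 13 18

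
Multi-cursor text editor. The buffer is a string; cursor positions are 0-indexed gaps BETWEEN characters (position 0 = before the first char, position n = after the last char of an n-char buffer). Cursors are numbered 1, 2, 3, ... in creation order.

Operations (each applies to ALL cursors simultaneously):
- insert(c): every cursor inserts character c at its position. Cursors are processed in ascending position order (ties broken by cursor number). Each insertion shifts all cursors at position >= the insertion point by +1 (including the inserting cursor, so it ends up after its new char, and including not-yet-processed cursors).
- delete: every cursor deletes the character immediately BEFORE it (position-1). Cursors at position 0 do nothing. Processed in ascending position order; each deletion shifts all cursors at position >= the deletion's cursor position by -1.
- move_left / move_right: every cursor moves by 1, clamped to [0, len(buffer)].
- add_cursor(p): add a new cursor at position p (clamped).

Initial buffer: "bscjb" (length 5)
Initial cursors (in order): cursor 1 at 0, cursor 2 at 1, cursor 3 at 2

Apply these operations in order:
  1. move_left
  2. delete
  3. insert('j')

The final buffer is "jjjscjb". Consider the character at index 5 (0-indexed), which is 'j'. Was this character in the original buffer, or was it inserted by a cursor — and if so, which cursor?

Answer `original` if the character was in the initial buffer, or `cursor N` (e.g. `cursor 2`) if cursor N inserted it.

After op 1 (move_left): buffer="bscjb" (len 5), cursors c1@0 c2@0 c3@1, authorship .....
After op 2 (delete): buffer="scjb" (len 4), cursors c1@0 c2@0 c3@0, authorship ....
After op 3 (insert('j')): buffer="jjjscjb" (len 7), cursors c1@3 c2@3 c3@3, authorship 123....
Authorship (.=original, N=cursor N): 1 2 3 . . . .
Index 5: author = original

Answer: original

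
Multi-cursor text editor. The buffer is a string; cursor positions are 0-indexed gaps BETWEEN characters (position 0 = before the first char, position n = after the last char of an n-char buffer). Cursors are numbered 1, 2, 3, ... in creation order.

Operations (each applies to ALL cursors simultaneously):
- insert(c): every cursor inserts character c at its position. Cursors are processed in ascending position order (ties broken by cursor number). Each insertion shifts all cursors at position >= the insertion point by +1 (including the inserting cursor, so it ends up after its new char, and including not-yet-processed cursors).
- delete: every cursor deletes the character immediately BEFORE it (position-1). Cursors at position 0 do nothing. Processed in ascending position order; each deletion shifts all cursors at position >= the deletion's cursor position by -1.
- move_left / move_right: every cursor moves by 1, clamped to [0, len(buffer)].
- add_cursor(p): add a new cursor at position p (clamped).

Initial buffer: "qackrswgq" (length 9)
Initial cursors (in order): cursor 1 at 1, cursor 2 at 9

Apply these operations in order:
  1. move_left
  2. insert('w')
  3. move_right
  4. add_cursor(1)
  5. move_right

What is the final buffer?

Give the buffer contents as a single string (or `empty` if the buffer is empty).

After op 1 (move_left): buffer="qackrswgq" (len 9), cursors c1@0 c2@8, authorship .........
After op 2 (insert('w')): buffer="wqackrswgwq" (len 11), cursors c1@1 c2@10, authorship 1........2.
After op 3 (move_right): buffer="wqackrswgwq" (len 11), cursors c1@2 c2@11, authorship 1........2.
After op 4 (add_cursor(1)): buffer="wqackrswgwq" (len 11), cursors c3@1 c1@2 c2@11, authorship 1........2.
After op 5 (move_right): buffer="wqackrswgwq" (len 11), cursors c3@2 c1@3 c2@11, authorship 1........2.

Answer: wqackrswgwq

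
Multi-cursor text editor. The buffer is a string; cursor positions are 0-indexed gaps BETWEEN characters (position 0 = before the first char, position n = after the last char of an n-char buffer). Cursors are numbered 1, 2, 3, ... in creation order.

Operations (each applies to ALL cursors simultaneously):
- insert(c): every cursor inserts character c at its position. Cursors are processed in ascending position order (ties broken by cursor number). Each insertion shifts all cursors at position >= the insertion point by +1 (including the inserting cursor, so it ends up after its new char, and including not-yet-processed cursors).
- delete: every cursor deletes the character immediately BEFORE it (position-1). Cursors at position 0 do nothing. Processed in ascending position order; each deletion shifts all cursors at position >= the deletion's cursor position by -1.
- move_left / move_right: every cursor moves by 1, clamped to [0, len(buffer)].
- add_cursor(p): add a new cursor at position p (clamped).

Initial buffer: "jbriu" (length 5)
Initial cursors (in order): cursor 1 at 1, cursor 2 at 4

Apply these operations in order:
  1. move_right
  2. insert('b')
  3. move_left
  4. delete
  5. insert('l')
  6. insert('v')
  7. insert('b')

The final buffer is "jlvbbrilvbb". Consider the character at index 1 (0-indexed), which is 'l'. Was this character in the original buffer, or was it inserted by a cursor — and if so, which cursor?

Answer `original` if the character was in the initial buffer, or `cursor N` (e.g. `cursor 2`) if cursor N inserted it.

Answer: cursor 1

Derivation:
After op 1 (move_right): buffer="jbriu" (len 5), cursors c1@2 c2@5, authorship .....
After op 2 (insert('b')): buffer="jbbriub" (len 7), cursors c1@3 c2@7, authorship ..1...2
After op 3 (move_left): buffer="jbbriub" (len 7), cursors c1@2 c2@6, authorship ..1...2
After op 4 (delete): buffer="jbrib" (len 5), cursors c1@1 c2@4, authorship .1..2
After op 5 (insert('l')): buffer="jlbrilb" (len 7), cursors c1@2 c2@6, authorship .11..22
After op 6 (insert('v')): buffer="jlvbrilvb" (len 9), cursors c1@3 c2@8, authorship .111..222
After op 7 (insert('b')): buffer="jlvbbrilvbb" (len 11), cursors c1@4 c2@10, authorship .1111..2222
Authorship (.=original, N=cursor N): . 1 1 1 1 . . 2 2 2 2
Index 1: author = 1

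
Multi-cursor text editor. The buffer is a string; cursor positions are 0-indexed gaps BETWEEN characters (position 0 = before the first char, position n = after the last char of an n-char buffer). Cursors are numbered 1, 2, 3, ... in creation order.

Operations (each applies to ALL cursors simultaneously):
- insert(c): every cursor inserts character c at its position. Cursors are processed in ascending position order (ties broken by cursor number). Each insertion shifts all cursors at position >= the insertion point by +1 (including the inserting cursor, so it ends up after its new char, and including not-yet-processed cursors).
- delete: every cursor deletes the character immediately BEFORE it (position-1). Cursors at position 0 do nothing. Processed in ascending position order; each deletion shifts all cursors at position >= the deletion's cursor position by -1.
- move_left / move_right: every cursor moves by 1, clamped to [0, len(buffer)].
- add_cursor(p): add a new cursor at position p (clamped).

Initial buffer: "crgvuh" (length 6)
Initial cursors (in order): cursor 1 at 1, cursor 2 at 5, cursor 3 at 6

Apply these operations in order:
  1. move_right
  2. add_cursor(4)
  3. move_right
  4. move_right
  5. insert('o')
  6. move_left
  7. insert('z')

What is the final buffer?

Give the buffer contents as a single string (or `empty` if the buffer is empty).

After op 1 (move_right): buffer="crgvuh" (len 6), cursors c1@2 c2@6 c3@6, authorship ......
After op 2 (add_cursor(4)): buffer="crgvuh" (len 6), cursors c1@2 c4@4 c2@6 c3@6, authorship ......
After op 3 (move_right): buffer="crgvuh" (len 6), cursors c1@3 c4@5 c2@6 c3@6, authorship ......
After op 4 (move_right): buffer="crgvuh" (len 6), cursors c1@4 c2@6 c3@6 c4@6, authorship ......
After op 5 (insert('o')): buffer="crgvouhooo" (len 10), cursors c1@5 c2@10 c3@10 c4@10, authorship ....1..234
After op 6 (move_left): buffer="crgvouhooo" (len 10), cursors c1@4 c2@9 c3@9 c4@9, authorship ....1..234
After op 7 (insert('z')): buffer="crgvzouhoozzzo" (len 14), cursors c1@5 c2@13 c3@13 c4@13, authorship ....11..232344

Answer: crgvzouhoozzzo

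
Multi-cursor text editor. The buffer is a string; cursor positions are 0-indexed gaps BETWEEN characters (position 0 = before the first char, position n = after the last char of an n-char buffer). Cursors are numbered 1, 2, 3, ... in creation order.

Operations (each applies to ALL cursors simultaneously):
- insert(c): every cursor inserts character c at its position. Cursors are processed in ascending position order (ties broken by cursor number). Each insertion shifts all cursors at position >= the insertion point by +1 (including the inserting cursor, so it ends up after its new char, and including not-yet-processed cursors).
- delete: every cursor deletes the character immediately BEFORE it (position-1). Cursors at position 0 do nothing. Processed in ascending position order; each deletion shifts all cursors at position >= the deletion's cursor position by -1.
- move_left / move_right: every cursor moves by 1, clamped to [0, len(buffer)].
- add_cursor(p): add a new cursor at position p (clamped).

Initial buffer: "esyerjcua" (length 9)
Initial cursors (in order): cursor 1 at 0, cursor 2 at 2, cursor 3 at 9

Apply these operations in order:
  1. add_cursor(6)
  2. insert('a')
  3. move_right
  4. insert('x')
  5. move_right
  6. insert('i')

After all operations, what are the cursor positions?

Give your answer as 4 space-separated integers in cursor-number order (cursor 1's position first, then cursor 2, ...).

Answer: 5 10 21 17

Derivation:
After op 1 (add_cursor(6)): buffer="esyerjcua" (len 9), cursors c1@0 c2@2 c4@6 c3@9, authorship .........
After op 2 (insert('a')): buffer="aesayerjacuaa" (len 13), cursors c1@1 c2@4 c4@9 c3@13, authorship 1..2....4...3
After op 3 (move_right): buffer="aesayerjacuaa" (len 13), cursors c1@2 c2@5 c4@10 c3@13, authorship 1..2....4...3
After op 4 (insert('x')): buffer="aexsayxerjacxuaax" (len 17), cursors c1@3 c2@7 c4@13 c3@17, authorship 1.1.2.2...4.4..33
After op 5 (move_right): buffer="aexsayxerjacxuaax" (len 17), cursors c1@4 c2@8 c4@14 c3@17, authorship 1.1.2.2...4.4..33
After op 6 (insert('i')): buffer="aexsiayxeirjacxuiaaxi" (len 21), cursors c1@5 c2@10 c4@17 c3@21, authorship 1.1.12.2.2..4.4.4.333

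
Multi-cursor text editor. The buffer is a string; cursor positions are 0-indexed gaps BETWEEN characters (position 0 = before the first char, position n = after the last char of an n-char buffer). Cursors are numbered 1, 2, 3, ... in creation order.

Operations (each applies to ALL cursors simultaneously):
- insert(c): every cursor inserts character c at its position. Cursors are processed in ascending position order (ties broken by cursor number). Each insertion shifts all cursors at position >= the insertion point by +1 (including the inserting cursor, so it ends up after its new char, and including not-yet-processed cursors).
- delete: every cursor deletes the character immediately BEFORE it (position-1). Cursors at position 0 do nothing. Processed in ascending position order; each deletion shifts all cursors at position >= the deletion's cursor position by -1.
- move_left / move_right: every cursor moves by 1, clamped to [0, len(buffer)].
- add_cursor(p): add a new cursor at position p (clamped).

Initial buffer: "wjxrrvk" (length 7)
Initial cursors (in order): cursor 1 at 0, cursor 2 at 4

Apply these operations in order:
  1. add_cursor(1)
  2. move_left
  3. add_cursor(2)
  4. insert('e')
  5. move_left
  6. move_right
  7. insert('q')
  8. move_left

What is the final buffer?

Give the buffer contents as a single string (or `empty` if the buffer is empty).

Answer: eeqqwjeqxeqrrvk

Derivation:
After op 1 (add_cursor(1)): buffer="wjxrrvk" (len 7), cursors c1@0 c3@1 c2@4, authorship .......
After op 2 (move_left): buffer="wjxrrvk" (len 7), cursors c1@0 c3@0 c2@3, authorship .......
After op 3 (add_cursor(2)): buffer="wjxrrvk" (len 7), cursors c1@0 c3@0 c4@2 c2@3, authorship .......
After op 4 (insert('e')): buffer="eewjexerrvk" (len 11), cursors c1@2 c3@2 c4@5 c2@7, authorship 13..4.2....
After op 5 (move_left): buffer="eewjexerrvk" (len 11), cursors c1@1 c3@1 c4@4 c2@6, authorship 13..4.2....
After op 6 (move_right): buffer="eewjexerrvk" (len 11), cursors c1@2 c3@2 c4@5 c2@7, authorship 13..4.2....
After op 7 (insert('q')): buffer="eeqqwjeqxeqrrvk" (len 15), cursors c1@4 c3@4 c4@8 c2@11, authorship 1313..44.22....
After op 8 (move_left): buffer="eeqqwjeqxeqrrvk" (len 15), cursors c1@3 c3@3 c4@7 c2@10, authorship 1313..44.22....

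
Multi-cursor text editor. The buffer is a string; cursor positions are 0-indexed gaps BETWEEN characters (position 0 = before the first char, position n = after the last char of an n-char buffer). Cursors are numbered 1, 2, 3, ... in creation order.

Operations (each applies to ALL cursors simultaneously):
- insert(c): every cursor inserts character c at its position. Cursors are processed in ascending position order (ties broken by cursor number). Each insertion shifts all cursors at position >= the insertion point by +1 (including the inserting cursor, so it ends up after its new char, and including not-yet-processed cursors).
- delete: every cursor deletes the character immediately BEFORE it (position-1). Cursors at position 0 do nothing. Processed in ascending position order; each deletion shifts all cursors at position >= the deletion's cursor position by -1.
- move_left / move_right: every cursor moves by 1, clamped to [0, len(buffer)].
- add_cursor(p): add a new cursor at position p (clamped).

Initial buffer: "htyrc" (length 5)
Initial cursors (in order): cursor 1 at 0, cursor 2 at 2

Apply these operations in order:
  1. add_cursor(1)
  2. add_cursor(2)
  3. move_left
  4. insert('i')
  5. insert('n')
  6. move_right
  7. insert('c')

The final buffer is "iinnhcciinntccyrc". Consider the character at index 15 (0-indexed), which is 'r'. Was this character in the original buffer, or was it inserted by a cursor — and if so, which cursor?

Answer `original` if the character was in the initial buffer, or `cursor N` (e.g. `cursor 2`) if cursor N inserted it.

After op 1 (add_cursor(1)): buffer="htyrc" (len 5), cursors c1@0 c3@1 c2@2, authorship .....
After op 2 (add_cursor(2)): buffer="htyrc" (len 5), cursors c1@0 c3@1 c2@2 c4@2, authorship .....
After op 3 (move_left): buffer="htyrc" (len 5), cursors c1@0 c3@0 c2@1 c4@1, authorship .....
After op 4 (insert('i')): buffer="iihiityrc" (len 9), cursors c1@2 c3@2 c2@5 c4@5, authorship 13.24....
After op 5 (insert('n')): buffer="iinnhiinntyrc" (len 13), cursors c1@4 c3@4 c2@9 c4@9, authorship 1313.2424....
After op 6 (move_right): buffer="iinnhiinntyrc" (len 13), cursors c1@5 c3@5 c2@10 c4@10, authorship 1313.2424....
After op 7 (insert('c')): buffer="iinnhcciinntccyrc" (len 17), cursors c1@7 c3@7 c2@14 c4@14, authorship 1313.132424.24...
Authorship (.=original, N=cursor N): 1 3 1 3 . 1 3 2 4 2 4 . 2 4 . . .
Index 15: author = original

Answer: original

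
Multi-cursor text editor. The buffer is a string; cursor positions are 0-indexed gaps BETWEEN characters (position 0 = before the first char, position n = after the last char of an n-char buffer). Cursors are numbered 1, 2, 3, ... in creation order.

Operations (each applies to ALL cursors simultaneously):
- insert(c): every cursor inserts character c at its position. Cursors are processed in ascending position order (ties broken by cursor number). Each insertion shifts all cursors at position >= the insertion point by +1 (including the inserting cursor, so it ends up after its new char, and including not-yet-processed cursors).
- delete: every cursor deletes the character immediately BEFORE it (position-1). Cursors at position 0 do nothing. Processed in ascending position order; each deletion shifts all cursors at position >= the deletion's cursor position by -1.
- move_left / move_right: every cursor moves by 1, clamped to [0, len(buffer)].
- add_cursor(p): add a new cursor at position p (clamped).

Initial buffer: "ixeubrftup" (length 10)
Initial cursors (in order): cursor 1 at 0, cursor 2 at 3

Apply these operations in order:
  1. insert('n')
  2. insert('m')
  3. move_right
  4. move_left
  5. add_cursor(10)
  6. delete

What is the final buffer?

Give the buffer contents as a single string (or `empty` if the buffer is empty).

Answer: nixenubftup

Derivation:
After op 1 (insert('n')): buffer="nixenubrftup" (len 12), cursors c1@1 c2@5, authorship 1...2.......
After op 2 (insert('m')): buffer="nmixenmubrftup" (len 14), cursors c1@2 c2@7, authorship 11...22.......
After op 3 (move_right): buffer="nmixenmubrftup" (len 14), cursors c1@3 c2@8, authorship 11...22.......
After op 4 (move_left): buffer="nmixenmubrftup" (len 14), cursors c1@2 c2@7, authorship 11...22.......
After op 5 (add_cursor(10)): buffer="nmixenmubrftup" (len 14), cursors c1@2 c2@7 c3@10, authorship 11...22.......
After op 6 (delete): buffer="nixenubftup" (len 11), cursors c1@1 c2@5 c3@7, authorship 1...2......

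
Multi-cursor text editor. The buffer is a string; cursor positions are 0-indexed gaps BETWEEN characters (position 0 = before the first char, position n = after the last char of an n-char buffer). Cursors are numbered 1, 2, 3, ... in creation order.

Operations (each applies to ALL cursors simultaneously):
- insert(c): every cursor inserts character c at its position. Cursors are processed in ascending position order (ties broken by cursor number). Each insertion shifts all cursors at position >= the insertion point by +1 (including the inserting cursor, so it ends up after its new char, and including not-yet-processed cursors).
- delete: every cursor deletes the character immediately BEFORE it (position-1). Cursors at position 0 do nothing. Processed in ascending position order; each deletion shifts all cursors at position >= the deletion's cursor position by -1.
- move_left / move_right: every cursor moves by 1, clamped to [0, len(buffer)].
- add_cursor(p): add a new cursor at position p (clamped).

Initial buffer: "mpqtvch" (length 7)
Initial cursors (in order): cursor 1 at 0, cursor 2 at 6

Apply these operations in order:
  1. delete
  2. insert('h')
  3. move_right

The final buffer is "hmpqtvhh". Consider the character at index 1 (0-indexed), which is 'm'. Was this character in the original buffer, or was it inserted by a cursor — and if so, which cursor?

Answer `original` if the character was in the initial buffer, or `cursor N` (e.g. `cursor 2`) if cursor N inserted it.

After op 1 (delete): buffer="mpqtvh" (len 6), cursors c1@0 c2@5, authorship ......
After op 2 (insert('h')): buffer="hmpqtvhh" (len 8), cursors c1@1 c2@7, authorship 1.....2.
After op 3 (move_right): buffer="hmpqtvhh" (len 8), cursors c1@2 c2@8, authorship 1.....2.
Authorship (.=original, N=cursor N): 1 . . . . . 2 .
Index 1: author = original

Answer: original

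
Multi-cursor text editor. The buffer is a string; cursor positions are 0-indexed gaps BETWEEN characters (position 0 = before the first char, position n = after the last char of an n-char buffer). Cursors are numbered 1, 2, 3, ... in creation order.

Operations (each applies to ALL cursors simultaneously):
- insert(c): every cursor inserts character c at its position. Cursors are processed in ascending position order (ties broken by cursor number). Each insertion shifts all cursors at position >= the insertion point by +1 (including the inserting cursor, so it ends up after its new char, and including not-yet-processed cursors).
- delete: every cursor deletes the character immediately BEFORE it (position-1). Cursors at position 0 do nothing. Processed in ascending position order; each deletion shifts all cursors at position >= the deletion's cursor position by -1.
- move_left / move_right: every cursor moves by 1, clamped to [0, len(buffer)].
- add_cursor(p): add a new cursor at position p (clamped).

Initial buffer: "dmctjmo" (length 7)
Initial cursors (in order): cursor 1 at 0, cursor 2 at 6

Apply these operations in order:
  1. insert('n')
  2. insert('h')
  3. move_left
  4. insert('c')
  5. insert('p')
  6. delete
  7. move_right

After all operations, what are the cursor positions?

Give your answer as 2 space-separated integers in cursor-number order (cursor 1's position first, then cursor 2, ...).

After op 1 (insert('n')): buffer="ndmctjmno" (len 9), cursors c1@1 c2@8, authorship 1......2.
After op 2 (insert('h')): buffer="nhdmctjmnho" (len 11), cursors c1@2 c2@10, authorship 11......22.
After op 3 (move_left): buffer="nhdmctjmnho" (len 11), cursors c1@1 c2@9, authorship 11......22.
After op 4 (insert('c')): buffer="nchdmctjmncho" (len 13), cursors c1@2 c2@11, authorship 111......222.
After op 5 (insert('p')): buffer="ncphdmctjmncpho" (len 15), cursors c1@3 c2@13, authorship 1111......2222.
After op 6 (delete): buffer="nchdmctjmncho" (len 13), cursors c1@2 c2@11, authorship 111......222.
After op 7 (move_right): buffer="nchdmctjmncho" (len 13), cursors c1@3 c2@12, authorship 111......222.

Answer: 3 12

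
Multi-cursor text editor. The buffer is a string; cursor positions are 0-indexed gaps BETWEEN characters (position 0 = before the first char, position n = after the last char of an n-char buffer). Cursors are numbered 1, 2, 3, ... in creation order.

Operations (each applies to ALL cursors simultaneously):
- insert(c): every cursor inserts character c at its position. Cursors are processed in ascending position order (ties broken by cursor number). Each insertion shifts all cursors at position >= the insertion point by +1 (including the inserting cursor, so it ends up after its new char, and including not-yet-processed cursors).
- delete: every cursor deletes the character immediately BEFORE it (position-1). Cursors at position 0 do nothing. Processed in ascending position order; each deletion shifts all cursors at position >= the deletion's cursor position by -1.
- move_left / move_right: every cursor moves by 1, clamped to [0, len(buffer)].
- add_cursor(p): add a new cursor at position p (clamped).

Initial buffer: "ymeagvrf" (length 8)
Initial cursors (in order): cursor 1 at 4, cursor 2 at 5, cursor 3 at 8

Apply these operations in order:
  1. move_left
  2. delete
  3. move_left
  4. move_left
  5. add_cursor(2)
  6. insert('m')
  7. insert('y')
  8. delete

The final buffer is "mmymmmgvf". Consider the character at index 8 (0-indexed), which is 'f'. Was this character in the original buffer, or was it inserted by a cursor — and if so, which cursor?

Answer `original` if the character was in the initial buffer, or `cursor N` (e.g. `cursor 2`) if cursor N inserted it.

After op 1 (move_left): buffer="ymeagvrf" (len 8), cursors c1@3 c2@4 c3@7, authorship ........
After op 2 (delete): buffer="ymgvf" (len 5), cursors c1@2 c2@2 c3@4, authorship .....
After op 3 (move_left): buffer="ymgvf" (len 5), cursors c1@1 c2@1 c3@3, authorship .....
After op 4 (move_left): buffer="ymgvf" (len 5), cursors c1@0 c2@0 c3@2, authorship .....
After op 5 (add_cursor(2)): buffer="ymgvf" (len 5), cursors c1@0 c2@0 c3@2 c4@2, authorship .....
After op 6 (insert('m')): buffer="mmymmmgvf" (len 9), cursors c1@2 c2@2 c3@6 c4@6, authorship 12..34...
After op 7 (insert('y')): buffer="mmyyymmmyygvf" (len 13), cursors c1@4 c2@4 c3@10 c4@10, authorship 1212..3434...
After op 8 (delete): buffer="mmymmmgvf" (len 9), cursors c1@2 c2@2 c3@6 c4@6, authorship 12..34...
Authorship (.=original, N=cursor N): 1 2 . . 3 4 . . .
Index 8: author = original

Answer: original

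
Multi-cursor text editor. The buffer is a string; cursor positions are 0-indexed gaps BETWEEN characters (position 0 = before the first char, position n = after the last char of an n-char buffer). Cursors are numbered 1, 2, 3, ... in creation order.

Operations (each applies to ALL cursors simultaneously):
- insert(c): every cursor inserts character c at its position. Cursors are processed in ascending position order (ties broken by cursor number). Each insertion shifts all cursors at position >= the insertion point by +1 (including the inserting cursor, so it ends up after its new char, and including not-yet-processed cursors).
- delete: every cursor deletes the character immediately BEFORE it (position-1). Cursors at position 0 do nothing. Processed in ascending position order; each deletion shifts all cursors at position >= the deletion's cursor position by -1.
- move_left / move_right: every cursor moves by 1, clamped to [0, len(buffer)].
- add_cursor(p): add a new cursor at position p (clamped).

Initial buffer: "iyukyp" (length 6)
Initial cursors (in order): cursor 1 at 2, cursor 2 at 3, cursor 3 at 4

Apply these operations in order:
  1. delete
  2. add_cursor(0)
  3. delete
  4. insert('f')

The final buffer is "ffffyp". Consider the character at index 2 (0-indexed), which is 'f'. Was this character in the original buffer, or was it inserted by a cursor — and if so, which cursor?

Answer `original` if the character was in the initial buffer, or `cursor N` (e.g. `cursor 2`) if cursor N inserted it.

After op 1 (delete): buffer="iyp" (len 3), cursors c1@1 c2@1 c3@1, authorship ...
After op 2 (add_cursor(0)): buffer="iyp" (len 3), cursors c4@0 c1@1 c2@1 c3@1, authorship ...
After op 3 (delete): buffer="yp" (len 2), cursors c1@0 c2@0 c3@0 c4@0, authorship ..
After op 4 (insert('f')): buffer="ffffyp" (len 6), cursors c1@4 c2@4 c3@4 c4@4, authorship 1234..
Authorship (.=original, N=cursor N): 1 2 3 4 . .
Index 2: author = 3

Answer: cursor 3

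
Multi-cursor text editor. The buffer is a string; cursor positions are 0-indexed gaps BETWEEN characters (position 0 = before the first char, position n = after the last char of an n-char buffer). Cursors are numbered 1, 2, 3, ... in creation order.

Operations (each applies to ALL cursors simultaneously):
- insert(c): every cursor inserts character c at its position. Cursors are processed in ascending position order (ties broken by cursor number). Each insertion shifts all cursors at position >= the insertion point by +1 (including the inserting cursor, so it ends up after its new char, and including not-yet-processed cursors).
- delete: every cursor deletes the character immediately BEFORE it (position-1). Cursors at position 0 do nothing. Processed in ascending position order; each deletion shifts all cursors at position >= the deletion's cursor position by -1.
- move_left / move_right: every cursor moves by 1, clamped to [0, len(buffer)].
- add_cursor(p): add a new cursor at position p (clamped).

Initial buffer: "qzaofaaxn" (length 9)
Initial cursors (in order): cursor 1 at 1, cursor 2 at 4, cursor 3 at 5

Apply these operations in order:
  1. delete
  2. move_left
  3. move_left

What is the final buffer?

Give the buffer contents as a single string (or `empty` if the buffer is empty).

After op 1 (delete): buffer="zaaaxn" (len 6), cursors c1@0 c2@2 c3@2, authorship ......
After op 2 (move_left): buffer="zaaaxn" (len 6), cursors c1@0 c2@1 c3@1, authorship ......
After op 3 (move_left): buffer="zaaaxn" (len 6), cursors c1@0 c2@0 c3@0, authorship ......

Answer: zaaaxn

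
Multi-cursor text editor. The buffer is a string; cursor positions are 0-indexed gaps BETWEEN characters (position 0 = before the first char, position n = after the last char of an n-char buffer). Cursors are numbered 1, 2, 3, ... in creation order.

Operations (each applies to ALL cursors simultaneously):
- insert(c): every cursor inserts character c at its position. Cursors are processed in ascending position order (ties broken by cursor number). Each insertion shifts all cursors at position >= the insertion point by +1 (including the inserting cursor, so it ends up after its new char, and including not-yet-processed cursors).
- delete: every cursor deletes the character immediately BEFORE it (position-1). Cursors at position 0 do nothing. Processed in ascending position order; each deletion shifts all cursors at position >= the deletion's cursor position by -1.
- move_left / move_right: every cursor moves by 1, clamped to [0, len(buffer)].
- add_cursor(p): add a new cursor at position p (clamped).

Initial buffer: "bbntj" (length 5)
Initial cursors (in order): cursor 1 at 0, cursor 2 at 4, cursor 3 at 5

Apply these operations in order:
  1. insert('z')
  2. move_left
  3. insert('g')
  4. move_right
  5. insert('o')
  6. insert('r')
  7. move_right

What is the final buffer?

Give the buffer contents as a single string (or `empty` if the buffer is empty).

Answer: gzorbbntgzorjgzor

Derivation:
After op 1 (insert('z')): buffer="zbbntzjz" (len 8), cursors c1@1 c2@6 c3@8, authorship 1....2.3
After op 2 (move_left): buffer="zbbntzjz" (len 8), cursors c1@0 c2@5 c3@7, authorship 1....2.3
After op 3 (insert('g')): buffer="gzbbntgzjgz" (len 11), cursors c1@1 c2@7 c3@10, authorship 11....22.33
After op 4 (move_right): buffer="gzbbntgzjgz" (len 11), cursors c1@2 c2@8 c3@11, authorship 11....22.33
After op 5 (insert('o')): buffer="gzobbntgzojgzo" (len 14), cursors c1@3 c2@10 c3@14, authorship 111....222.333
After op 6 (insert('r')): buffer="gzorbbntgzorjgzor" (len 17), cursors c1@4 c2@12 c3@17, authorship 1111....2222.3333
After op 7 (move_right): buffer="gzorbbntgzorjgzor" (len 17), cursors c1@5 c2@13 c3@17, authorship 1111....2222.3333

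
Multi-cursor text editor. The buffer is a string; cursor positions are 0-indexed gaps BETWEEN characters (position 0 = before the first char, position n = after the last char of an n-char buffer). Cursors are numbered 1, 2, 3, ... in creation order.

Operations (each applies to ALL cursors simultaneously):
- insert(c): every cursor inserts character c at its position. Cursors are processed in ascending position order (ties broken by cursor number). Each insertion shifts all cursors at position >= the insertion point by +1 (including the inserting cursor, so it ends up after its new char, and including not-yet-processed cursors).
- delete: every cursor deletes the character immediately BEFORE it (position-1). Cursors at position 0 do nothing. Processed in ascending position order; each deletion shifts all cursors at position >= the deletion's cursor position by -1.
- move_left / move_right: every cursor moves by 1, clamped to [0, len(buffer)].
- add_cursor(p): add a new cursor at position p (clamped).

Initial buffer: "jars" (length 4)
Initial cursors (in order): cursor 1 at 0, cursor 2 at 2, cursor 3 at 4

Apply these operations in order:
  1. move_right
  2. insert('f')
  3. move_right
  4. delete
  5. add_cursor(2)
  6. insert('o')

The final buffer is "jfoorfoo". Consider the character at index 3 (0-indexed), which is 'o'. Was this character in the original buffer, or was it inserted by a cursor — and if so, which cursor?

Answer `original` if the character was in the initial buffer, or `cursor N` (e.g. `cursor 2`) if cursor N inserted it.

After op 1 (move_right): buffer="jars" (len 4), cursors c1@1 c2@3 c3@4, authorship ....
After op 2 (insert('f')): buffer="jfarfsf" (len 7), cursors c1@2 c2@5 c3@7, authorship .1..2.3
After op 3 (move_right): buffer="jfarfsf" (len 7), cursors c1@3 c2@6 c3@7, authorship .1..2.3
After op 4 (delete): buffer="jfrf" (len 4), cursors c1@2 c2@4 c3@4, authorship .1.2
After op 5 (add_cursor(2)): buffer="jfrf" (len 4), cursors c1@2 c4@2 c2@4 c3@4, authorship .1.2
After op 6 (insert('o')): buffer="jfoorfoo" (len 8), cursors c1@4 c4@4 c2@8 c3@8, authorship .114.223
Authorship (.=original, N=cursor N): . 1 1 4 . 2 2 3
Index 3: author = 4

Answer: cursor 4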